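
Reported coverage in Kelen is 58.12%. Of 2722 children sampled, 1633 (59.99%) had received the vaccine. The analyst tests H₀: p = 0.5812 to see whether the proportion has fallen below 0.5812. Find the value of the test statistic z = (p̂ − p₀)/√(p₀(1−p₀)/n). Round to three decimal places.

p̂ = 1633/2722 ≈ 0.59993.
SE = √(p₀(1−p₀)/n) = √(0.24341/2722) = 0.00946.
z = (0.59993 − 0.5812)/0.00946 = 0.01873/0.00946 = 1.980.
p-value = P(Z < 1.980) ≈ 0.9762.

z = 1.980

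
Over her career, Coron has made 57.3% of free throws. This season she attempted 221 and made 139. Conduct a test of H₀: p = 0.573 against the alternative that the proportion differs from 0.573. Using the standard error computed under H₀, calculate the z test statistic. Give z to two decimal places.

p̂ = 139/221 = 0.6290.
SE = √(p₀(1−p₀)/n) = √(0.24467/221) = 0.0333.
z = (0.6290 − 0.573)/0.0333 = 0.0560/0.0333 = 1.68.

z = 1.68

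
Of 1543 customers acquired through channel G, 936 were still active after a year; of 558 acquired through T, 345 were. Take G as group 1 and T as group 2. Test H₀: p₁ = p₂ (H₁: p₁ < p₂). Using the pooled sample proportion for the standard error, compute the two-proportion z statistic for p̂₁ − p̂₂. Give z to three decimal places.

z = -0.484

p̂₁ = 936/1543 = 0.60661, p̂₂ = 345/558 = 0.61828.
Pooled p̂ = (936+345)/(1543+558) = 1281/2101 = 0.60971.
SE = √(p̂(1−p̂)(1/n₁+1/n₂)) = √(0.60971·0.39029·0.0024402) = √(0.00058068) = 0.02410.
z = (0.60661 − 0.61828)/0.02410 = -0.01167/0.02410 = -0.484.
p-value = P(Z < -0.484) ≈ 0.3141.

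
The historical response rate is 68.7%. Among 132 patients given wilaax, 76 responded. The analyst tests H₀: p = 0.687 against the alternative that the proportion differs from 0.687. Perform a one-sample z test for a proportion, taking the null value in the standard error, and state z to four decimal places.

p̂ = 76/132 ≈ 0.575758.
Under H₀, SE = √(0.687·0.313/132) = √(0.00162902) = 0.040361.
z = (0.575758 − 0.687)/0.040361 = -0.111242/0.040361 = -2.7562.
Two-sided p-value ≈ 2·Φ(−2.756) = 0.0058.

z = -2.7562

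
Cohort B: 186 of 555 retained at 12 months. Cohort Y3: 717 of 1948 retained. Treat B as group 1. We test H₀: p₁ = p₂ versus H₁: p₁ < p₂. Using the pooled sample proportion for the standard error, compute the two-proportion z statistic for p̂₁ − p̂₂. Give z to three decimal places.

z = -1.425

p̂₁ = 186/555 ≈ 0.33514, p̂₂ = 717/1948 ≈ 0.36807.
Pooled p̂ = (186+717)/(555+1948) = 903/2503 = 0.36077.
SE = √(p̂(1−p̂)(1/n₁+1/n₂)) = √(0.36077·0.63923·0.00231515) = √(0.000533906) = 0.02311.
z = (0.33514 − 0.36807)/0.02311 = -0.03293/0.02311 = -1.425.
p-value = P(Z < -1.425) ≈ 0.0770.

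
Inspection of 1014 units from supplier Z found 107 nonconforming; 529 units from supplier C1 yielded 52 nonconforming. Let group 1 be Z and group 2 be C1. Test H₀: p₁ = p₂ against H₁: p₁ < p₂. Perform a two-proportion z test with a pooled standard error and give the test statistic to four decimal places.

z = 0.4430

p̂₁ = 107/1014 ≈ 0.105523, p̂₂ = 52/529 ≈ 0.098299.
Pooled p̂ = (107+52)/(1014+529) = 159/1543 = 0.103046.
SE = √(p̂(1−p̂)(1/n₁+1/n₂)) = √(0.103046·0.896954·0.00287655) = √(0.000265873) = 0.016306.
z = (0.105523 − 0.098299)/0.016306 = 0.007224/0.016306 = 0.4430.
p-value = P(Z < 0.443) ≈ 0.6711.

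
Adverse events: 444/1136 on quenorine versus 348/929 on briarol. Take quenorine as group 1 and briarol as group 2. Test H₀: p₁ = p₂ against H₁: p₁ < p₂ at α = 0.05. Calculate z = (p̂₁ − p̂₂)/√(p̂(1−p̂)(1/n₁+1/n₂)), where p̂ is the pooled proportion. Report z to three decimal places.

p̂₁ = 444/1136 ≈ 0.39085, p̂₂ = 348/929 ≈ 0.37460.
Pooled p̂ = (444+348)/(1136+929) = 792/2065 = 0.38354.
SE = √(0.236436 × 0.00195671) = 0.02151.
z = (0.39085 − 0.37460)/0.02151 = 0.01625/0.02151 = 0.755.
p-value = P(Z < 0.755) ≈ 0.7750. With α = 0.05, fail to reject H₀.

z = 0.755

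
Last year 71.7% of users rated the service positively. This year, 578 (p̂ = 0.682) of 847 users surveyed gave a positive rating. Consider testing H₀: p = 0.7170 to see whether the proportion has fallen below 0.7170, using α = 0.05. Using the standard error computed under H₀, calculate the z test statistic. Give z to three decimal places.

p̂ = 578/847 ≈ 0.682409.
SE = √(p₀(1−p₀)/n) = √(0.20291/847) = 0.015478.
z = (0.682409 − 0.717)/0.015478 = -0.034591/0.015478 = -2.235.
p-value = P(Z < -2.235) ≈ 0.0127; since p < α = 0.05, reject H₀.

z = -2.235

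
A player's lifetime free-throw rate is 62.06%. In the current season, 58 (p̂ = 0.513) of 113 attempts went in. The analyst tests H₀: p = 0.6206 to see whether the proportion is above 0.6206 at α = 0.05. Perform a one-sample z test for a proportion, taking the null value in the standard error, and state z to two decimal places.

z = -2.35

p̂ = 58/113 ≈ 0.5133.
Under H₀, SE = √(0.6206·0.3794/113) = √(0.00208368) = 0.0456.
z = (0.5133 − 0.6206)/0.0456 = -0.1073/0.0456 = -2.35.
p-value = P(Z > -2.351) ≈ 0.9906; since p > α = 0.05, fail to reject H₀.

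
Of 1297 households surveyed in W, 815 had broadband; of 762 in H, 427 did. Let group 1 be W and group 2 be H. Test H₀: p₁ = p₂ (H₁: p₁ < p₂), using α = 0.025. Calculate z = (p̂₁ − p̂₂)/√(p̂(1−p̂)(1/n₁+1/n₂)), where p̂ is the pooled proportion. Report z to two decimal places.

z = 3.05

p̂₁ = 815/1297 ≈ 0.6284, p̂₂ = 427/762 ≈ 0.5604.
Pooled p̂ = (815+427)/(1297+762) = 1242/2059 = 0.6032.
SE = √(0.239349 × 0.00208335) = 0.0223.
z = (0.6284 − 0.5604)/0.0223 = 0.0680/0.0223 = 3.05.
p-value = P(Z < 3.045) ≈ 0.9988; since p > α = 0.025, fail to reject H₀.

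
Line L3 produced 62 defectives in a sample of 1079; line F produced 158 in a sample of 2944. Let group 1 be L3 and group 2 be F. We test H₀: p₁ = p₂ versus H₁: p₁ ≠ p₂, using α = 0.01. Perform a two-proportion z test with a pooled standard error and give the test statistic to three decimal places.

z = 0.469

p̂₁ = 62/1079 ≈ 0.057461, p̂₂ = 158/2944 ≈ 0.053668.
Pooled p̂ = (62+158)/(1079+2944) = 220/4023 = 0.054686.
SE = √(p̂(1−p̂)(1/n₁+1/n₂)) = √(0.054686·0.945314·0.00126646) = √(6.54696e-05) = 0.008091.
z = (0.057461 − 0.053668)/0.008091 = 0.003793/0.008091 = 0.469.
Two-sided p-value ≈ 2·Φ(−0.469) = 0.6393. With α = 0.01, fail to reject H₀.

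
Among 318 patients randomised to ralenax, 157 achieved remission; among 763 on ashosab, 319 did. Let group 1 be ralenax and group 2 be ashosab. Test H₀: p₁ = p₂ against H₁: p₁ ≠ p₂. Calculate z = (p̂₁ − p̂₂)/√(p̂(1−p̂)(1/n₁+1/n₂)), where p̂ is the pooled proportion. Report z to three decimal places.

p̂₁ = 157/318 = 0.49371, p̂₂ = 319/763 = 0.41809.
Pooled p̂ = (157+319)/(318+763) = 476/1081 = 0.44033.
SE = √(0.24644 × 0.00445527) = 0.03314.
z = (0.49371 − 0.41809)/0.03314 = 0.07562/0.03314 = 2.282.

z = 2.282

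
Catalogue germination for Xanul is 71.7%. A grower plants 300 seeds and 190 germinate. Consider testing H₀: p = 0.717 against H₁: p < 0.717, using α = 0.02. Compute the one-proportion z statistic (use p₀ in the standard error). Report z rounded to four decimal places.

z = -3.2171

p̂ = 190/300 = 0.633333.
Standard error under H₀: √(0.717×0.283/300) = 0.026007.
z = (0.633333 − 0.717)/0.026007 = -0.083667/0.026007 = -3.2171.
p-value = P(Z < -3.217) ≈ 0.0006. With α = 0.02, reject H₀.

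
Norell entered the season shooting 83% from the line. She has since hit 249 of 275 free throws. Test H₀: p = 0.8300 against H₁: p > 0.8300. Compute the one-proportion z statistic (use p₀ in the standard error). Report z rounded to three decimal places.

p̂ = 249/275 ≈ 0.90545.
SE = √(p₀(1−p₀)/n) = √(0.1411/275) = 0.02265.
z = (0.90545 − 0.83)/0.02265 = 0.07545/0.02265 = 3.331.

z = 3.331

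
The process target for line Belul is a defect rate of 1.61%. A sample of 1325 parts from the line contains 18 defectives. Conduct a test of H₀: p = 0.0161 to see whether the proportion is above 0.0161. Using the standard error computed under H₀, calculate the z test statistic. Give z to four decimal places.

z = -0.7274

p̂ = 18/1325 ≈ 0.0135849.
Standard error under H₀: √(0.0161×0.9839/1325) = 0.0034576.
z = (0.0135849 − 0.0161)/0.0034576 = -0.0025151/0.0034576 = -0.7274.
p-value = P(Z > -0.727) ≈ 0.7665.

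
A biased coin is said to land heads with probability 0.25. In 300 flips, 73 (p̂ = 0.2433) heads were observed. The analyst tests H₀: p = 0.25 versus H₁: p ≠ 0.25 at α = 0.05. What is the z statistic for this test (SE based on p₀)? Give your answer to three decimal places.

z = -0.267

p̂ = 73/300 ≈ 0.24333.
Under H₀, SE = √(0.25·0.75/300) = √(0.000625) = 0.02500.
z = (0.24333 − 0.25)/0.02500 = -0.00667/0.02500 = -0.267.
Two-sided p-value ≈ 2·Φ(−0.267) = 0.7897; since p > α = 0.05, fail to reject H₀.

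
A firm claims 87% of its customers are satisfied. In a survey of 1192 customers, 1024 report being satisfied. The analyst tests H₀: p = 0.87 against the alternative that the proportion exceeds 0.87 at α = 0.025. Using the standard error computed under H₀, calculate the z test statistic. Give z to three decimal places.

z = -1.123

p̂ = 1024/1192 ≈ 0.85906.
SE = √(p₀(1−p₀)/n) = √(0.1131/1192) = 0.00974.
z = (0.85906 − 0.87)/0.00974 = -0.01094/0.00974 = -1.123.
p-value = P(Z > -1.123) ≈ 0.8693; since p > α = 0.025, fail to reject H₀.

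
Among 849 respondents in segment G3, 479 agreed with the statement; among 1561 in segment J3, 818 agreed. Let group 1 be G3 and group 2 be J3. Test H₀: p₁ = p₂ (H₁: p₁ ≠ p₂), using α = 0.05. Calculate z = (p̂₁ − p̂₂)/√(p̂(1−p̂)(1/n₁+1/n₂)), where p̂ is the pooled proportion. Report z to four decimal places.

z = 1.8895

p̂₁ = 479/849 = 0.564193, p̂₂ = 818/1561 = 0.524023.
Pooled p̂ = (479+818)/(849+1561) = 1297/2410 = 0.538174.
SE = √(p̂(1−p̂)(1/n₁+1/n₂)) = √(0.538174·0.461826·0.00181847) = √(0.000451968) = 0.021260.
z = (0.564193 − 0.524023)/0.021260 = 0.040170/0.021260 = 1.8895.
Two-sided p-value ≈ 2·Φ(−1.890) = 0.0588. With α = 0.05, fail to reject H₀.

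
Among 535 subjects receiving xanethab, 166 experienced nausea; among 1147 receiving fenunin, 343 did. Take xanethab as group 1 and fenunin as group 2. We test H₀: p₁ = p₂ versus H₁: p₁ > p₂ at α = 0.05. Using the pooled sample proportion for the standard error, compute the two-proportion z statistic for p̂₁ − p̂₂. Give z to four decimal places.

z = 0.4673

p̂₁ = 166/535 = 0.310280, p̂₂ = 343/1147 = 0.299041.
Pooled p̂ = (166+343)/(535+1147) = 509/1682 = 0.302616.
SE = √(0.21104 × 0.002741) = 0.024051.
z = (0.310280 − 0.299041)/0.024051 = 0.011239/0.024051 = 0.4673.
p-value = P(Z > 0.467) ≈ 0.3201, so at α = 0.05 we fail to reject H₀.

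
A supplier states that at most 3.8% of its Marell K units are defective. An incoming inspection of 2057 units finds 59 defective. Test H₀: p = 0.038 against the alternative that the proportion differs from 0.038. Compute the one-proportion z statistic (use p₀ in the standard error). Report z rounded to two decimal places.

z = -2.21

p̂ = 59/2057 = 0.0287.
Standard error under H₀: √(0.038×0.962/2057) = 0.0042.
z = (0.0287 − 0.038)/0.0042 = -0.0093/0.0042 = -2.21.
Two-sided p-value ≈ 2·Φ(−2.210) = 0.0271.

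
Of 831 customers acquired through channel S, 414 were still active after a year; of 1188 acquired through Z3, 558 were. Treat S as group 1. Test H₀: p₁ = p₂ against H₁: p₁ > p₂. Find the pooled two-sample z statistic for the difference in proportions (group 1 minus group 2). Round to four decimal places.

z = 1.2612

p̂₁ = 414/831 = 0.498195, p̂₂ = 558/1188 = 0.469697.
Pooled p̂ = (414+558)/(831+1188) = 972/2019 = 0.481426.
SE = √(0.249655 × 0.00204512) = 0.022596.
z = (0.498195 − 0.469697)/0.022596 = 0.028498/0.022596 = 1.2612.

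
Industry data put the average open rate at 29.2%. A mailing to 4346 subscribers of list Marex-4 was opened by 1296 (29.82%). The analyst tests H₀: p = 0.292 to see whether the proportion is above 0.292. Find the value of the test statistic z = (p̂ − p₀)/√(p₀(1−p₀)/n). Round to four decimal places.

z = 0.8997

p̂ = 1296/4346 ≈ 0.298205.
SE = √(p₀(1−p₀)/n) = √(0.20674/4346) = 0.006897.
z = (0.298205 − 0.292)/0.006897 = 0.006205/0.006897 = 0.8997.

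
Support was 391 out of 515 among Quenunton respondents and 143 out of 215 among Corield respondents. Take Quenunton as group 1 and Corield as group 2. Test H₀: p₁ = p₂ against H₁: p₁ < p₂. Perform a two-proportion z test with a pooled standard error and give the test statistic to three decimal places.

p̂₁ = 391/515 = 0.75922, p̂₂ = 143/215 = 0.66512.
Pooled p̂ = (391+143)/(515+215) = 534/730 = 0.73151.
SE = √(p̂(1−p̂)(1/n₁+1/n₂)) = √(0.73151·0.26849·0.00659291) = √(0.00129488) = 0.03598.
z = (0.75922 − 0.66512)/0.03598 = 0.09410/0.03598 = 2.615.
p-value = P(Z < 2.615) ≈ 0.9955.

z = 2.615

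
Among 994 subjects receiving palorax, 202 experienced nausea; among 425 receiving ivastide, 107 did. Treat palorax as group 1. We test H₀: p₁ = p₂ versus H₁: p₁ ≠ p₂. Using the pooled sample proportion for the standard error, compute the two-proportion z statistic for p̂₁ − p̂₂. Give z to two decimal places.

z = -2.03

p̂₁ = 202/994 ≈ 0.2032, p̂₂ = 107/425 ≈ 0.2518.
Pooled p̂ = (202+107)/(994+425) = 309/1419 = 0.2178.
SE = √(0.17034 × 0.00335898) = 0.0239.
z = (0.2032 − 0.2518)/0.0239 = -0.0486/0.0239 = -2.03.
Two-sided p-value ≈ 2·Φ(−2.029) = 0.0424.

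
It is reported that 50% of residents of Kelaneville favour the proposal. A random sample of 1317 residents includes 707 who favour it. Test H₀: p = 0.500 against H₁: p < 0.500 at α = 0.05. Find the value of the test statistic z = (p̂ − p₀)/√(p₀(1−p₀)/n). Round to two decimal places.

z = 2.67

p̂ = 707/1317 ≈ 0.5368.
Under H₀, SE = √(0.5·0.5/1317) = √(0.000189825) = 0.0138.
z = (0.5368 − 0.5)/0.0138 = 0.0368/0.0138 = 2.67.
p-value = P(Z < 2.673) ≈ 0.9962. With α = 0.05, fail to reject H₀.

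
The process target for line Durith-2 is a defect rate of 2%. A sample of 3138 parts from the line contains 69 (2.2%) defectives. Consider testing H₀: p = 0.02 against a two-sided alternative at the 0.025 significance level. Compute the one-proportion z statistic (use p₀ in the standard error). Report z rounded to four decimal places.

z = 0.7957

p̂ = 69/3138 ≈ 0.0219885.
SE = √(p₀(1−p₀)/n) = √(0.0196/3138) = 0.0024992.
z = (0.0219885 − 0.02)/0.0024992 = 0.0019885/0.0024992 = 0.7957.
Two-sided p-value ≈ 2·Φ(−0.796) = 0.4262; since p > α = 0.025, fail to reject H₀.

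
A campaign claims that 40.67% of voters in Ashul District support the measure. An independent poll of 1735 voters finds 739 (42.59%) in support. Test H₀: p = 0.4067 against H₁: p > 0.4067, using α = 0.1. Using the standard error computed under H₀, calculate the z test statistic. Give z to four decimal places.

p̂ = 739/1735 ≈ 0.425937.
Standard error under H₀: √(0.4067×0.5933/1735) = 0.011793.
z = (0.425937 − 0.4067)/0.011793 = 0.019237/0.011793 = 1.6312.
p-value = P(Z > 1.631) ≈ 0.0514; since p < α = 0.1, reject H₀.

z = 1.6312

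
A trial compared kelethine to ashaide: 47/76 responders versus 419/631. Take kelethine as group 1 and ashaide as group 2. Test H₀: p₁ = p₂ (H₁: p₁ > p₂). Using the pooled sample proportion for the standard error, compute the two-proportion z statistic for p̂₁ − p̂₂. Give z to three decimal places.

z = -0.792

p̂₁ = 47/76 ≈ 0.618421, p̂₂ = 419/631 ≈ 0.664025.
Pooled p̂ = (47+419)/(76+631) = 466/707 = 0.659123.
SE = √(p̂(1−p̂)(1/n₁+1/n₂)) = √(0.659123·0.340877·0.0147427) = √(0.00331238) = 0.057553.
z = (0.618421 − 0.664025)/0.057553 = -0.045604/0.057553 = -0.792.
p-value = P(Z > -0.792) ≈ 0.7859.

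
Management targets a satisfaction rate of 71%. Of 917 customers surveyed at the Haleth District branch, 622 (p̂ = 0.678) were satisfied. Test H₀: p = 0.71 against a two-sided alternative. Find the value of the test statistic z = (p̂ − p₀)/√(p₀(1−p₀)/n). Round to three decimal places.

p̂ = 622/917 = 0.67830.
Standard error under H₀: √(0.71×0.29/917) = 0.01498.
z = (0.67830 − 0.71)/0.01498 = -0.03170/0.01498 = -2.116.
Two-sided p-value ≈ 2·Φ(−2.116) = 0.0344.

z = -2.116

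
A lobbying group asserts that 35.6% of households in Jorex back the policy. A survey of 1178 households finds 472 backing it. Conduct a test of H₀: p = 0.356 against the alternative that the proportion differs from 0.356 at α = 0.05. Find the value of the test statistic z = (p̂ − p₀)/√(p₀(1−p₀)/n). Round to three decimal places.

z = 3.203

p̂ = 472/1178 = 0.40068.
SE = √(p₀(1−p₀)/n) = √(0.22926/1178) = 0.01395.
z = (0.40068 − 0.356)/0.01395 = 0.04468/0.01395 = 3.203.
p-value = 2·P(Z > 3.203) ≈ 0.0014. With α = 0.05, reject H₀.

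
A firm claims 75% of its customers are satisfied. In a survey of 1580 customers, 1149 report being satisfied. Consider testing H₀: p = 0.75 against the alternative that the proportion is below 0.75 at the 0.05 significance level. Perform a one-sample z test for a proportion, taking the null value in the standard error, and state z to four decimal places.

p̂ = 1149/1580 ≈ 0.7272152.
Under H₀, SE = √(0.75·0.25/1580) = √(0.000118671) = 0.0108936.
z = (0.7272152 − 0.75)/0.0108936 = -0.0227848/0.0108936 = -2.0916.
p-value = P(Z < -2.092) ≈ 0.0182, so at α = 0.05 we reject H₀.

z = -2.0916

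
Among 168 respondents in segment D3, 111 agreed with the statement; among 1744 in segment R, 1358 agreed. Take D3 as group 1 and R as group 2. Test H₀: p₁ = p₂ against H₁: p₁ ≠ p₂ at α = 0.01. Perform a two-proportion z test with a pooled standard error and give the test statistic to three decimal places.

p̂₁ = 111/168 ≈ 0.66071, p̂₂ = 1358/1744 ≈ 0.77867.
Pooled p̂ = (111+1358)/(168+1744) = 1469/1912 = 0.76831.
SE = √(p̂(1−p̂)(1/n₁+1/n₂)) = √(0.76831·0.23169·0.00652578) = √(0.00116167) = 0.03408.
z = (0.66071 − 0.77867)/0.03408 = -0.11796/0.03408 = -3.461.
p-value = 2·P(Z > 3.461) ≈ 0.0005, so at α = 0.01 we reject H₀.

z = -3.461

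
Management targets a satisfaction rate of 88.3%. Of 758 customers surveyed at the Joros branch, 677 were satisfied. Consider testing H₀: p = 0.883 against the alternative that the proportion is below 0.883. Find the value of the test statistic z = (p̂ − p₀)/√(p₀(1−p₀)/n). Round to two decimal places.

z = 0.87

p̂ = 677/758 ≈ 0.89314.
SE = √(p₀(1−p₀)/n) = √(0.10331/758) = 0.01167.
z = (0.89314 − 0.883)/0.01167 = 0.01014/0.01167 = 0.87.
p-value = P(Z < 0.869) ≈ 0.8075.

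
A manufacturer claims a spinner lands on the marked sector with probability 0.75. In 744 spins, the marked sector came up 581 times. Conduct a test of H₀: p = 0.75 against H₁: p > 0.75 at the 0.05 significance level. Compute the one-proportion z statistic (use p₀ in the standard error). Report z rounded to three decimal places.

z = 1.947

p̂ = 581/744 ≈ 0.780914.
Under H₀, SE = √(0.75·0.25/744) = √(0.000252016) = 0.015875.
z = (0.780914 − 0.75)/0.015875 = 0.030914/0.015875 = 1.947.
p-value = P(Z > 1.947) ≈ 0.0257, so at α = 0.05 we reject H₀.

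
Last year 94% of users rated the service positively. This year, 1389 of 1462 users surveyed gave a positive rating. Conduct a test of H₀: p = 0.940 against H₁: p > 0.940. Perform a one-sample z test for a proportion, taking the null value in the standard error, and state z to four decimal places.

p̂ = 1389/1462 = 0.950068.
Standard error under H₀: √(0.94×0.06/1462) = 0.006211.
z = (0.950068 − 0.94)/0.006211 = 0.010068/0.006211 = 1.6210.
p-value = P(Z > 1.621) ≈ 0.0525.

z = 1.6210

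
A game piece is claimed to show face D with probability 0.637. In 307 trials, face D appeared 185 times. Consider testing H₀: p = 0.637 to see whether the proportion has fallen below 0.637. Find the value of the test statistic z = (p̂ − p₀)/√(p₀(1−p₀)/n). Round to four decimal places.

p̂ = 185/307 = 0.602606.
Standard error under H₀: √(0.637×0.363/307) = 0.027444.
z = (0.602606 − 0.637)/0.027444 = -0.034394/0.027444 = -1.2532.

z = -1.2532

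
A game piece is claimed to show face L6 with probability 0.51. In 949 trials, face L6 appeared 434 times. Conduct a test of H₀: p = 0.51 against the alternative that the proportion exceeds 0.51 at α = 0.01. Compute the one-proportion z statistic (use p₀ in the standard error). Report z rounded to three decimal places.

z = -3.246

p̂ = 434/949 ≈ 0.45732.
Standard error under H₀: √(0.51×0.49/949) = 0.01623.
z = (0.45732 − 0.51)/0.01623 = -0.05268/0.01623 = -3.246.
p-value = P(Z > -3.246) ≈ 0.9994. With α = 0.01, fail to reject H₀.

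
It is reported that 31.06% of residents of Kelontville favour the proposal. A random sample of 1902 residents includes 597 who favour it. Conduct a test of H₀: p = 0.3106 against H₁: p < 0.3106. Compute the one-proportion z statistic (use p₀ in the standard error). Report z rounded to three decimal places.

z = 0.309

p̂ = 597/1902 ≈ 0.31388.
Under H₀, SE = √(0.3106·0.6894/1902) = √(0.00011258) = 0.01061.
z = (0.31388 − 0.3106)/0.01061 = 0.00328/0.01061 = 0.309.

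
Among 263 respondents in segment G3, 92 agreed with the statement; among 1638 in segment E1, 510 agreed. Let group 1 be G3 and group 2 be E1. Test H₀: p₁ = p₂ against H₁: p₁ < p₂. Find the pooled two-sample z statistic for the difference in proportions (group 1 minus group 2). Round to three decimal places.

z = 1.244

p̂₁ = 92/263 = 0.34981, p̂₂ = 510/1638 = 0.31136.
Pooled p̂ = (92+510)/(263+1638) = 602/1901 = 0.31668.
SE = √(0.216392 × 0.00441278) = 0.03090.
z = (0.34981 − 0.31136)/0.03090 = 0.03845/0.03090 = 1.244.
p-value = P(Z < 1.244) ≈ 0.8933.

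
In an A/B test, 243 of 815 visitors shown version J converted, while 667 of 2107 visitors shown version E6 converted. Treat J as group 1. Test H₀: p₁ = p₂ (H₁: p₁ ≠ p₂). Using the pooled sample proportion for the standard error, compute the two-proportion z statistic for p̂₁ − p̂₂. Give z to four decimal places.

p̂₁ = 243/815 = 0.298160, p̂₂ = 667/2107 = 0.316564.
Pooled p̂ = (243+667)/(815+2107) = 910/2922 = 0.311431.
SE = √(p̂(1−p̂)(1/n₁+1/n₂)) = √(0.311431·0.688569·0.0017016) = √(0.000364894) = 0.019102.
z = (0.298160 − 0.316564)/0.019102 = -0.018404/0.019102 = -0.9635.

z = -0.9635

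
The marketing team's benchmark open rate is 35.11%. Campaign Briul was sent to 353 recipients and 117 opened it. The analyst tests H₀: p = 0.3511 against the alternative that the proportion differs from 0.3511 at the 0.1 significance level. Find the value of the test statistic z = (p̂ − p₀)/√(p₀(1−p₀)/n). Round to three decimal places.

z = -0.774

p̂ = 117/353 = 0.33144.
Standard error under H₀: √(0.3511×0.6489/353) = 0.02540.
z = (0.33144 − 0.3511)/0.02540 = -0.01966/0.02540 = -0.774.
p-value = 2·P(Z > 0.774) ≈ 0.4391; since p > α = 0.1, fail to reject H₀.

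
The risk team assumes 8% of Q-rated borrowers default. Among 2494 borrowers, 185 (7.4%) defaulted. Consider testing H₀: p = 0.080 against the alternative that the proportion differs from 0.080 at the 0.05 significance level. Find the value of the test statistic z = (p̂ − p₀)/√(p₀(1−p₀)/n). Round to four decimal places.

p̂ = 185/2494 ≈ 0.0741780.
SE = √(p₀(1−p₀)/n) = √(0.0736/2494) = 0.0054324.
z = (0.0741780 − 0.08)/0.0054324 = -0.0058220/0.0054324 = -1.0717.
p-value = 2·P(Z > 1.072) ≈ 0.2838, so at α = 0.05 we fail to reject H₀.

z = -1.0717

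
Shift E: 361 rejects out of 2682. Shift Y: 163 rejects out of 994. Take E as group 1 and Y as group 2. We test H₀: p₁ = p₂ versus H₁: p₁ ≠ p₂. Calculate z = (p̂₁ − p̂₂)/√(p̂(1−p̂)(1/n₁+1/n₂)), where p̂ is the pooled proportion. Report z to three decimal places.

p̂₁ = 361/2682 ≈ 0.13460, p̂₂ = 163/994 ≈ 0.16398.
Pooled p̂ = (361+163)/(2682+994) = 524/3676 = 0.14255.
SE = √(0.122227 × 0.00137889) = 0.01298.
z = (0.13460 − 0.16398)/0.01298 = -0.02938/0.01298 = -2.263.

z = -2.263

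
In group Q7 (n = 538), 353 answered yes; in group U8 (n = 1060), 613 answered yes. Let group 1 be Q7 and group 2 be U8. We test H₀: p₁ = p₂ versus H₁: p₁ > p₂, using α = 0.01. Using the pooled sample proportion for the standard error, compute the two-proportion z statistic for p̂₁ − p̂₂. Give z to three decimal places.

p̂₁ = 353/538 ≈ 0.65613, p̂₂ = 613/1060 ≈ 0.57830.
Pooled p̂ = (353+613)/(538+1060) = 966/1598 = 0.60451.
SE = √(0.239079 × 0.00280213) = 0.02588.
z = (0.65613 − 0.57830)/0.02588 = 0.07783/0.02588 = 3.007.
p-value = P(Z > 3.007) ≈ 0.0013, so at α = 0.01 we reject H₀.

z = 3.007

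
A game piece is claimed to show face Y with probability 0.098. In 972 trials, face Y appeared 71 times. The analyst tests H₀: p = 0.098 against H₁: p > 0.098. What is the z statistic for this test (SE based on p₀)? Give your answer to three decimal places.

z = -2.617

p̂ = 71/972 ≈ 0.073045.
Standard error under H₀: √(0.098×0.902/972) = 0.009536.
z = (0.073045 − 0.098)/0.009536 = -0.024955/0.009536 = -2.617.
p-value = P(Z > -2.617) ≈ 0.9956.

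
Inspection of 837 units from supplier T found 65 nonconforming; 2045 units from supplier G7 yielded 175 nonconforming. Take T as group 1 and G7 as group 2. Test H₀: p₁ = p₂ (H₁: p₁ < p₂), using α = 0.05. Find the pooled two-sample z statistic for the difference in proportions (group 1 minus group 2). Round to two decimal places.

p̂₁ = 65/837 ≈ 0.0777, p̂₂ = 175/2045 ≈ 0.0856.
Pooled p̂ = (65+175)/(837+2045) = 240/2882 = 0.0833.
SE = √(0.0763407 × 0.00168374) = 0.0113.
z = (0.0777 − 0.0856)/0.0113 = -0.0079/0.0113 = -0.70.
p-value = P(Z < -0.698) ≈ 0.2425, so at α = 0.05 we fail to reject H₀.

z = -0.70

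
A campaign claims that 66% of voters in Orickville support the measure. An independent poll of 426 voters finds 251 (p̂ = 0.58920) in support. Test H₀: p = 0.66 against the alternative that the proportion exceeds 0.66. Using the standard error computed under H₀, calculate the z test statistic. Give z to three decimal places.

p̂ = 251/426 = 0.58920.
Standard error under H₀: √(0.66×0.34/426) = 0.02295.
z = (0.58920 − 0.66)/0.02295 = -0.07080/0.02295 = -3.085.
p-value = P(Z > -3.085) ≈ 0.9990.

z = -3.085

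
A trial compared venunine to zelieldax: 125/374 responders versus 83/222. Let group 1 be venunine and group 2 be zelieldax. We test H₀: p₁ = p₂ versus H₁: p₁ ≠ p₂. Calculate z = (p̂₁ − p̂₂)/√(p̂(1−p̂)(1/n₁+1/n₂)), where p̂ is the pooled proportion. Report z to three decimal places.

z = -0.982

p̂₁ = 125/374 ≈ 0.33422, p̂₂ = 83/222 ≈ 0.37387.
Pooled p̂ = (125+83)/(374+222) = 208/596 = 0.34899.
SE = √(0.227197 × 0.0071783) = 0.04038.
z = (0.33422 − 0.37387)/0.04038 = -0.03965/0.04038 = -0.982.
p-value = 2·P(Z > 0.982) ≈ 0.3262.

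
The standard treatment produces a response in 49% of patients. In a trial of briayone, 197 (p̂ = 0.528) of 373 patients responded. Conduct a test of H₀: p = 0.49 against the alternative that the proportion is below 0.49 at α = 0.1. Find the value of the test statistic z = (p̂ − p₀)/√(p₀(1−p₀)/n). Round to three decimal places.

z = 1.474

p̂ = 197/373 ≈ 0.52815.
SE = √(p₀(1−p₀)/n) = √(0.2499/373) = 0.02588.
z = (0.52815 − 0.49)/0.02588 = 0.03815/0.02588 = 1.474.
p-value = P(Z < 1.474) ≈ 0.9297; since p > α = 0.1, fail to reject H₀.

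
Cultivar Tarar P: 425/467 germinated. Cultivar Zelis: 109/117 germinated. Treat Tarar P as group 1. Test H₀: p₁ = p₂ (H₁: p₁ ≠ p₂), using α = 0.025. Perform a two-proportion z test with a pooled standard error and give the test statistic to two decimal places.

p̂₁ = 425/467 = 0.91006, p̂₂ = 109/117 = 0.93162.
Pooled p̂ = (425+109)/(467+117) = 534/584 = 0.91438.
SE = √(0.0782863 × 0.0106883) = 0.02893.
z = (0.91006 − 0.93162)/0.02893 = -0.02156/0.02893 = -0.75.
p-value = 2·P(Z > 0.745) ≈ 0.4561, so at α = 0.025 we fail to reject H₀.

z = -0.75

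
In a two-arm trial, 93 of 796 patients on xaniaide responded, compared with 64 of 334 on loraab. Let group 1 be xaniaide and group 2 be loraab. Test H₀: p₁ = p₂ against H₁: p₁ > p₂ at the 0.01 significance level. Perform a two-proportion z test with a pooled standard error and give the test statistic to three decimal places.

p̂₁ = 93/796 ≈ 0.116834, p̂₂ = 64/334 ≈ 0.191617.
Pooled p̂ = (93+64)/(796+334) = 157/1130 = 0.138938.
SE = √(0.119634 × 0.00425029) = 0.022550.
z = (0.116834 − 0.191617)/0.022550 = -0.074783/0.022550 = -3.316.
p-value = P(Z > -3.316) ≈ 0.9995, so at α = 0.01 we fail to reject H₀.

z = -3.316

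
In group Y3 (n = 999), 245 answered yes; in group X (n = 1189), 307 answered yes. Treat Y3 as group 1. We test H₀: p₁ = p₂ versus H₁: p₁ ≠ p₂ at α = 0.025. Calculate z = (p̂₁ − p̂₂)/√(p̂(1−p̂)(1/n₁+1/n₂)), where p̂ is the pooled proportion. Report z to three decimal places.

z = -0.695

p̂₁ = 245/999 = 0.24525, p̂₂ = 307/1189 = 0.25820.
Pooled p̂ = (245+307)/(999+1189) = 552/2188 = 0.25229.
SE = √(p̂(1−p̂)(1/n₁+1/n₂)) = √(0.25229·0.74771·0.00184204) = √(0.000347478) = 0.01864.
z = (0.24525 − 0.25820)/0.01864 = -0.01295/0.01864 = -0.695.
Two-sided p-value ≈ 2·Φ(−0.695) = 0.4871; since p > α = 0.025, fail to reject H₀.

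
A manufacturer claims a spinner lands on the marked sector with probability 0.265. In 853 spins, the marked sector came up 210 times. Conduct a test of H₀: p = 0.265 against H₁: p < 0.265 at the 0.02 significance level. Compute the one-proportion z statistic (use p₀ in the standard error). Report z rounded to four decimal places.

z = -1.2448

p̂ = 210/853 = 0.246190.
Under H₀, SE = √(0.265·0.735/853) = √(0.000228341) = 0.015111.
z = (0.246190 − 0.265)/0.015111 = -0.018810/0.015111 = -1.2448.
p-value = P(Z < -1.245) ≈ 0.1066; since p > α = 0.02, fail to reject H₀.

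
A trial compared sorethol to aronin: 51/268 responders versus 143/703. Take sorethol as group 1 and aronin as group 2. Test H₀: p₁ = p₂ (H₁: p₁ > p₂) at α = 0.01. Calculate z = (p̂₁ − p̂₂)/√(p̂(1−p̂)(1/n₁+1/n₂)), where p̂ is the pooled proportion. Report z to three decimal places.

z = -0.457

p̂₁ = 51/268 = 0.19030, p̂₂ = 143/703 = 0.20341.
Pooled p̂ = (51+143)/(268+703) = 194/971 = 0.19979.
SE = √(p̂(1−p̂)(1/n₁+1/n₂)) = √(0.19979·0.80021·0.00515382) = √(0.000823974) = 0.02870.
z = (0.19030 − 0.20341)/0.02870 = -0.01311/0.02870 = -0.457.
p-value = P(Z > -0.457) ≈ 0.6761; since p > α = 0.01, fail to reject H₀.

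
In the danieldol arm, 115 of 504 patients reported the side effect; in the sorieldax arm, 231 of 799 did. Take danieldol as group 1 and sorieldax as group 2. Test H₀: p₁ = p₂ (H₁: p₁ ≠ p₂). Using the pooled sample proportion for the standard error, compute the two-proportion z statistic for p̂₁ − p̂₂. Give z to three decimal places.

p̂₁ = 115/504 ≈ 0.22817, p̂₂ = 231/799 ≈ 0.28911.
Pooled p̂ = (115+231)/(504+799) = 346/1303 = 0.26554.
SE = √(p̂(1−p̂)(1/n₁+1/n₂)) = √(0.26554·0.73446·0.00323569) = √(0.000631054) = 0.02512.
z = (0.22817 − 0.28911)/0.02512 = -0.06094/0.02512 = -2.426.
Two-sided p-value ≈ 2·Φ(−2.426) = 0.0153.

z = -2.426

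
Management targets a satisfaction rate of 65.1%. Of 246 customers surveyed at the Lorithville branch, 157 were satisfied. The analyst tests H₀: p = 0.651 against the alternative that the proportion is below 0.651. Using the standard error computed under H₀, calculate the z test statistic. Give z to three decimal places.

z = -0.421

p̂ = 157/246 = 0.63821.
Standard error under H₀: √(0.651×0.349/246) = 0.03039.
z = (0.63821 − 0.651)/0.03039 = -0.01279/0.03039 = -0.421.
p-value = P(Z < -0.421) ≈ 0.3369.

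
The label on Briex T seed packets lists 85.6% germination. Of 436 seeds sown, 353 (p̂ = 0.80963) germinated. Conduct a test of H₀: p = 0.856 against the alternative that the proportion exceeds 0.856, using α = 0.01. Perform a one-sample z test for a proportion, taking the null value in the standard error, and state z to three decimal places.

p̂ = 353/436 ≈ 0.80963.
Standard error under H₀: √(0.856×0.144/436) = 0.01681.
z = (0.80963 − 0.856)/0.01681 = -0.04637/0.01681 = -2.758.
p-value = P(Z > -2.758) ≈ 0.9971. With α = 0.01, fail to reject H₀.

z = -2.758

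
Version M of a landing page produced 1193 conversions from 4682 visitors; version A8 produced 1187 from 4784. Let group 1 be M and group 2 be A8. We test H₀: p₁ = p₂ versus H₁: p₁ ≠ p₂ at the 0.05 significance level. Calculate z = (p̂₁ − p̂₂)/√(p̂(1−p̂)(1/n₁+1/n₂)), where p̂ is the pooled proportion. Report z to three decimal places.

z = 0.750

p̂₁ = 1193/4682 = 0.25481, p̂₂ = 1187/4784 = 0.24812.
Pooled p̂ = (1193+1187)/(4682+4784) = 2380/9466 = 0.25143.
SE = √(0.188211 × 0.000422614) = 0.00892.
z = (0.25481 − 0.24812)/0.00892 = 0.00669/0.00892 = 0.750.
p-value = 2·P(Z > 0.750) ≈ 0.4534, so at α = 0.05 we fail to reject H₀.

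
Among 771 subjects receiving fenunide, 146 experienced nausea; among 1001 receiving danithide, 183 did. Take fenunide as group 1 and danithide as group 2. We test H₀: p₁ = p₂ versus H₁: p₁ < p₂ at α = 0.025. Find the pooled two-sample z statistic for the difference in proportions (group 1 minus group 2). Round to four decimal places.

p̂₁ = 146/771 ≈ 0.189364, p̂₂ = 183/1001 ≈ 0.182817.
Pooled p̂ = (146+183)/(771+1001) = 329/1772 = 0.185666.
SE = √(p̂(1−p̂)(1/n₁+1/n₂)) = √(0.185666·0.814334·0.00229602) = √(0.000347144) = 0.018632.
z = (0.189364 − 0.182817)/0.018632 = 0.006547/0.018632 = 0.3514.
p-value = P(Z < 0.351) ≈ 0.6374. With α = 0.025, fail to reject H₀.

z = 0.3514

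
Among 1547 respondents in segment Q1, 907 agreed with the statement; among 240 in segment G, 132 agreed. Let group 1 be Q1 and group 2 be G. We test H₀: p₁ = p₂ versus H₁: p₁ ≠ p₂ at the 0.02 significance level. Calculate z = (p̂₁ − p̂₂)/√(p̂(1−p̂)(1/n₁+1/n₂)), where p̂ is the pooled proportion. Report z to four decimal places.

z = 1.0605

p̂₁ = 907/1547 = 0.586296, p̂₂ = 132/240 = 0.550000.
Pooled p̂ = (907+132)/(1547+240) = 1039/1787 = 0.581421.
SE = √(p̂(1−p̂)(1/n₁+1/n₂)) = √(0.581421·0.418579·0.00481308) = √(0.00117136) = 0.034225.
z = (0.586296 − 0.550000)/0.034225 = 0.036296/0.034225 = 1.0605.
Two-sided p-value ≈ 2·Φ(−1.061) = 0.2889. With α = 0.02, fail to reject H₀.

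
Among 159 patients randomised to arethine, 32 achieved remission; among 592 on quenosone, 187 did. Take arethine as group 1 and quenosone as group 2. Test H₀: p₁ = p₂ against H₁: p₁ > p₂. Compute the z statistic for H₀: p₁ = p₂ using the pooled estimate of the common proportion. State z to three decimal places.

p̂₁ = 32/159 = 0.20126, p̂₂ = 187/592 = 0.31588.
Pooled p̂ = (32+187)/(159+592) = 219/751 = 0.29161.
SE = √(p̂(1−p̂)(1/n₁+1/n₂)) = √(0.29161·0.70839·0.0079785) = √(0.00164815) = 0.04060.
z = (0.20126 − 0.31588)/0.04060 = -0.11462/0.04060 = -2.823.

z = -2.823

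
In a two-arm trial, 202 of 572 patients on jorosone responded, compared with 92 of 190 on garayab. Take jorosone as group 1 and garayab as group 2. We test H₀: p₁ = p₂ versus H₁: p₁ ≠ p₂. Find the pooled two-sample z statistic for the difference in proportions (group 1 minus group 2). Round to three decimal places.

z = -3.215

p̂₁ = 202/572 ≈ 0.35315, p̂₂ = 92/190 ≈ 0.48421.
Pooled p̂ = (202+92)/(572+190) = 294/762 = 0.38583.
SE = √(p̂(1−p̂)(1/n₁+1/n₂)) = √(0.38583·0.61417·0.00701141) = √(0.00166145) = 0.04076.
z = (0.35315 − 0.48421)/0.04076 = -0.13106/0.04076 = -3.215.
p-value = 2·P(Z > 3.215) ≈ 0.0013.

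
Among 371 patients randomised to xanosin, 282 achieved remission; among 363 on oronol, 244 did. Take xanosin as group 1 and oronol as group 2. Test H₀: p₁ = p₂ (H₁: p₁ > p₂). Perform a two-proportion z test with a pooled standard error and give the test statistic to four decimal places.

z = 2.6431

p̂₁ = 282/371 ≈ 0.760108, p̂₂ = 244/363 ≈ 0.672176.
Pooled p̂ = (282+244)/(371+363) = 526/734 = 0.716621.
SE = √(p̂(1−p̂)(1/n₁+1/n₂)) = √(0.716621·0.283379·0.00545024) = √(0.00110681) = 0.033269.
z = (0.760108 − 0.672176)/0.033269 = 0.087932/0.033269 = 2.6431.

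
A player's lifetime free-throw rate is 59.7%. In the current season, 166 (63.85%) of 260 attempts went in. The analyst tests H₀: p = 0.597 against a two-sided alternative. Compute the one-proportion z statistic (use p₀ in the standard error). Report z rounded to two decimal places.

z = 1.36

p̂ = 166/260 = 0.63846.
Under H₀, SE = √(0.597·0.403/260) = √(0.00092535) = 0.03042.
z = (0.63846 − 0.597)/0.03042 = 0.04146/0.03042 = 1.36.
Two-sided p-value ≈ 2·Φ(−1.363) = 0.1729.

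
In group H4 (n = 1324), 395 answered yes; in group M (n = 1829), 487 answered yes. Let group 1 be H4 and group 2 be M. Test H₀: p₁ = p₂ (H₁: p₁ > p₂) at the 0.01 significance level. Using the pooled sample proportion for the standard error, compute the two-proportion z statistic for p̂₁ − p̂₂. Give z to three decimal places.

p̂₁ = 395/1324 = 0.29834, p̂₂ = 487/1829 = 0.26627.
Pooled p̂ = (395+487)/(1324+1829) = 882/3153 = 0.27973.
SE = √(0.201483 × 0.00130203) = 0.01620.
z = (0.29834 − 0.26627)/0.01620 = 0.03207/0.01620 = 1.980.
p-value = P(Z > 1.980) ≈ 0.0238, so at α = 0.01 we fail to reject H₀.

z = 1.980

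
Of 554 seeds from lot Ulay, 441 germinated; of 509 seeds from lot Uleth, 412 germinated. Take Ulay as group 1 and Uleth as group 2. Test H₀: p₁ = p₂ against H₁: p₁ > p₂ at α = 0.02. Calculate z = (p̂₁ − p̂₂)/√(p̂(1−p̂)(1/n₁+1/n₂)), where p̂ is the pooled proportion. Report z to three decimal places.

p̂₁ = 441/554 = 0.79603, p̂₂ = 412/509 = 0.80943.
Pooled p̂ = (441+412)/(554+509) = 853/1063 = 0.80245.
SE = √(0.158526 × 0.00376969) = 0.02445.
z = (0.79603 − 0.80943)/0.02445 = -0.01340/0.02445 = -0.548.
p-value = P(Z > -0.548) ≈ 0.7082. With α = 0.02, fail to reject H₀.

z = -0.548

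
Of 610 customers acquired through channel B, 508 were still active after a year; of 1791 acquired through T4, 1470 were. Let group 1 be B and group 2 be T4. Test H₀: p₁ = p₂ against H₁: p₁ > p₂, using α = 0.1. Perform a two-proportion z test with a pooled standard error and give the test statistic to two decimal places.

z = 0.67

p̂₁ = 508/610 = 0.8328, p̂₂ = 1470/1791 = 0.8208.
Pooled p̂ = (508+1470)/(610+1791) = 1978/2401 = 0.8238.
SE = √(p̂(1−p̂)(1/n₁+1/n₂)) = √(0.8238·0.1762·0.00219769) = √(0.000318969) = 0.0179.
z = (0.8328 − 0.8208)/0.0179 = 0.0120/0.0179 = 0.67.
p-value = P(Z > 0.673) ≈ 0.2505, so at α = 0.1 we fail to reject H₀.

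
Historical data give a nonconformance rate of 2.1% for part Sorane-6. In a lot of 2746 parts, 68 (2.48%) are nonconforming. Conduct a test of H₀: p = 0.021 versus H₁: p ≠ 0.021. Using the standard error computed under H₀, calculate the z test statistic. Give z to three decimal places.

p̂ = 68/2746 = 0.024763.
SE = √(p₀(1−p₀)/n) = √(0.020559/2746) = 0.002736.
z = (0.024763 − 0.021)/0.002736 = 0.003763/0.002736 = 1.375.

z = 1.375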